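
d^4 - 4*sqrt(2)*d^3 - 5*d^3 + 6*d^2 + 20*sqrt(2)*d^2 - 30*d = d*(d - 5)*(d - 3*sqrt(2))*(d - sqrt(2))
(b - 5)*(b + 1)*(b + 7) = b^3 + 3*b^2 - 33*b - 35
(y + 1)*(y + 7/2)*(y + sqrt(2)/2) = y^3 + sqrt(2)*y^2/2 + 9*y^2/2 + 9*sqrt(2)*y/4 + 7*y/2 + 7*sqrt(2)/4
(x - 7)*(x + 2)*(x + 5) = x^3 - 39*x - 70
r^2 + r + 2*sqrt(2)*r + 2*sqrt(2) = (r + 1)*(r + 2*sqrt(2))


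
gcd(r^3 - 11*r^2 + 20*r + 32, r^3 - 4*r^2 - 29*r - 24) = r^2 - 7*r - 8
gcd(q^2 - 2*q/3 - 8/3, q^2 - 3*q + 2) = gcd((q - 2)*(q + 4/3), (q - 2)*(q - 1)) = q - 2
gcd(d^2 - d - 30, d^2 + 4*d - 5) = d + 5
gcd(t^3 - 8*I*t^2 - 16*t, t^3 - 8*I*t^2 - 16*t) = t^3 - 8*I*t^2 - 16*t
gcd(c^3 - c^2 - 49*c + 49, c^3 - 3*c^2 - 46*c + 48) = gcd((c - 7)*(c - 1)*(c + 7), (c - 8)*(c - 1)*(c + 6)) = c - 1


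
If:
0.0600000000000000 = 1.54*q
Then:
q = 0.04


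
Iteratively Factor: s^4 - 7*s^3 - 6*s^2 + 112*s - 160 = (s - 4)*(s^3 - 3*s^2 - 18*s + 40) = (s - 5)*(s - 4)*(s^2 + 2*s - 8) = (s - 5)*(s - 4)*(s - 2)*(s + 4)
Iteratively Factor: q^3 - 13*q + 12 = (q - 1)*(q^2 + q - 12) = (q - 3)*(q - 1)*(q + 4)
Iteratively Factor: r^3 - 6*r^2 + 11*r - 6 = (r - 1)*(r^2 - 5*r + 6) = (r - 3)*(r - 1)*(r - 2)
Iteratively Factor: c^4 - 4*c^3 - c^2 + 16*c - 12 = (c - 1)*(c^3 - 3*c^2 - 4*c + 12) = (c - 2)*(c - 1)*(c^2 - c - 6) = (c - 3)*(c - 2)*(c - 1)*(c + 2)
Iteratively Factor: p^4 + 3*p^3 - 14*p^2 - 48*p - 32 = (p - 4)*(p^3 + 7*p^2 + 14*p + 8) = (p - 4)*(p + 4)*(p^2 + 3*p + 2) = (p - 4)*(p + 1)*(p + 4)*(p + 2)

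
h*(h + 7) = h^2 + 7*h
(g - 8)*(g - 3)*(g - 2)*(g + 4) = g^4 - 9*g^3 - 6*g^2 + 136*g - 192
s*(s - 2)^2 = s^3 - 4*s^2 + 4*s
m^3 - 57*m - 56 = (m - 8)*(m + 1)*(m + 7)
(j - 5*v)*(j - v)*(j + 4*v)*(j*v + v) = j^4*v - 2*j^3*v^2 + j^3*v - 19*j^2*v^3 - 2*j^2*v^2 + 20*j*v^4 - 19*j*v^3 + 20*v^4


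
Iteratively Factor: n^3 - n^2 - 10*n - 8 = (n + 1)*(n^2 - 2*n - 8) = (n + 1)*(n + 2)*(n - 4)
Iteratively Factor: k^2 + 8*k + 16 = (k + 4)*(k + 4)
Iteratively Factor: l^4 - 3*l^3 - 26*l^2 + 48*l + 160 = (l + 4)*(l^3 - 7*l^2 + 2*l + 40) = (l - 4)*(l + 4)*(l^2 - 3*l - 10) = (l - 5)*(l - 4)*(l + 4)*(l + 2)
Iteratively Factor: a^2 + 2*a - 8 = (a + 4)*(a - 2)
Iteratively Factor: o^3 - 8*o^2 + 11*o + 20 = (o - 4)*(o^2 - 4*o - 5) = (o - 4)*(o + 1)*(o - 5)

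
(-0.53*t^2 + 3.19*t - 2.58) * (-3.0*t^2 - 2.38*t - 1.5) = 1.59*t^4 - 8.3086*t^3 + 0.942800000000001*t^2 + 1.3554*t + 3.87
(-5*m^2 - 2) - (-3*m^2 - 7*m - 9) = -2*m^2 + 7*m + 7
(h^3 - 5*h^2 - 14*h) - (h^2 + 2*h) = h^3 - 6*h^2 - 16*h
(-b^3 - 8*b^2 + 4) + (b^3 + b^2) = 4 - 7*b^2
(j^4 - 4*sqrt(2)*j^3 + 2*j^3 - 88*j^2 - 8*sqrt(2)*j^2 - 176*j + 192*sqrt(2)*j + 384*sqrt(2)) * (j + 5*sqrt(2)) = j^5 + sqrt(2)*j^4 + 2*j^4 - 128*j^3 + 2*sqrt(2)*j^3 - 248*sqrt(2)*j^2 - 256*j^2 - 496*sqrt(2)*j + 1920*j + 3840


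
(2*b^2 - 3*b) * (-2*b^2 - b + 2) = -4*b^4 + 4*b^3 + 7*b^2 - 6*b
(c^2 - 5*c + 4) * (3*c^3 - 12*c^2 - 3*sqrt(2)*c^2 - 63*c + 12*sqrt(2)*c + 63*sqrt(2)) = 3*c^5 - 27*c^4 - 3*sqrt(2)*c^4 + 9*c^3 + 27*sqrt(2)*c^3 - 9*sqrt(2)*c^2 + 267*c^2 - 267*sqrt(2)*c - 252*c + 252*sqrt(2)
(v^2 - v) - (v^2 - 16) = 16 - v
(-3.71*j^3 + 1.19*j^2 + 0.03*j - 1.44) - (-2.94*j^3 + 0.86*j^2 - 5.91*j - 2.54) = -0.77*j^3 + 0.33*j^2 + 5.94*j + 1.1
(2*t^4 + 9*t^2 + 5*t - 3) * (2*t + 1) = 4*t^5 + 2*t^4 + 18*t^3 + 19*t^2 - t - 3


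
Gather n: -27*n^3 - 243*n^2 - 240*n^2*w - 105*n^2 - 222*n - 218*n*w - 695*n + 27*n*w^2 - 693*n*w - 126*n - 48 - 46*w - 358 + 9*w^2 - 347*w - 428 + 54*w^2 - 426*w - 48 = -27*n^3 + n^2*(-240*w - 348) + n*(27*w^2 - 911*w - 1043) + 63*w^2 - 819*w - 882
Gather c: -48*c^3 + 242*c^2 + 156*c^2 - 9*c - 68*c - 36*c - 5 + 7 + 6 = -48*c^3 + 398*c^2 - 113*c + 8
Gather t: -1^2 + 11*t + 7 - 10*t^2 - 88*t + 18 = -10*t^2 - 77*t + 24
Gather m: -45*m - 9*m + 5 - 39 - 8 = -54*m - 42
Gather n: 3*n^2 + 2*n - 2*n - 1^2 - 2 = 3*n^2 - 3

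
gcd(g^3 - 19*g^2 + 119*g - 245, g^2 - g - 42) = g - 7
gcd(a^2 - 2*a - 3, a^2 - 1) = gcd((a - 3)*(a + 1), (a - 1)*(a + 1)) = a + 1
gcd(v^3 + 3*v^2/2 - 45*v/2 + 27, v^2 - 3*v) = v - 3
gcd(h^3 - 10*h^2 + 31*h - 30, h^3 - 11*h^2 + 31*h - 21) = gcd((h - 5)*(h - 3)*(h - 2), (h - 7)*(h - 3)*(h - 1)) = h - 3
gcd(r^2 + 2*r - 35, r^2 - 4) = 1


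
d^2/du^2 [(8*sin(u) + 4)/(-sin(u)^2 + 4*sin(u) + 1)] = 8*(9*sin(u)^5 + 6*sin(u)^4 + 3*sin(u)^2 - 3*sin(u)/2 + 3*sin(3*u) - sin(5*u)/2 - 9)/(sin(u)^2 - 4*sin(u) - 1)^3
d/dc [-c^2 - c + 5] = -2*c - 1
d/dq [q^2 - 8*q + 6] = 2*q - 8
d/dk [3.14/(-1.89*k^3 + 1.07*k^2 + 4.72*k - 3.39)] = (17.8038*k^2 - 6.7196*k - 14.8208)/(1.89*k^3 - 1.07*k^2 - 4.72*k + 3.39)^2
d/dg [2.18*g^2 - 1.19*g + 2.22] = 4.36*g - 1.19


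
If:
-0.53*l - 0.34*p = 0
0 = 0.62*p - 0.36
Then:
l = -0.37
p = 0.58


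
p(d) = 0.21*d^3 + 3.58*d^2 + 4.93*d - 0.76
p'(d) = 0.63*d^2 + 7.16*d + 4.93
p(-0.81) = -2.52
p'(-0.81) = -0.46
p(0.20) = 0.37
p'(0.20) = 6.39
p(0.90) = 6.73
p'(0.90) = 11.88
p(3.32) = 62.75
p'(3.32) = 35.65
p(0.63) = 3.82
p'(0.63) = 9.69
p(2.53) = 38.03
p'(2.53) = 27.08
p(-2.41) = 5.21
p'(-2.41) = -8.67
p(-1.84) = 0.98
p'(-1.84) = -6.11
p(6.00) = 203.06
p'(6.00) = 70.57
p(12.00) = 936.80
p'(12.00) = 181.57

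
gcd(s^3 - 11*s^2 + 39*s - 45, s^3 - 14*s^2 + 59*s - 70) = s - 5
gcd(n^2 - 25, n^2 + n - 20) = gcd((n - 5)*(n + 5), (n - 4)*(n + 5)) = n + 5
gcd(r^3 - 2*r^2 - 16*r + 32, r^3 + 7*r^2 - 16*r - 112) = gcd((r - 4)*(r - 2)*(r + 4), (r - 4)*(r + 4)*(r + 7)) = r^2 - 16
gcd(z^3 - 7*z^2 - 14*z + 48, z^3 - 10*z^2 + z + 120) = z^2 - 5*z - 24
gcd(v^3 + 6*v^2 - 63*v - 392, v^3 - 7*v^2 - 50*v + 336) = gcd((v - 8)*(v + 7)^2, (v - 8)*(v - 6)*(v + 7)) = v^2 - v - 56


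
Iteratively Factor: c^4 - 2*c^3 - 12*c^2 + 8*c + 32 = (c - 2)*(c^3 - 12*c - 16) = (c - 4)*(c - 2)*(c^2 + 4*c + 4) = (c - 4)*(c - 2)*(c + 2)*(c + 2)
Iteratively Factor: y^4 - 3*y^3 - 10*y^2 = (y)*(y^3 - 3*y^2 - 10*y) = y*(y - 5)*(y^2 + 2*y) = y^2*(y - 5)*(y + 2)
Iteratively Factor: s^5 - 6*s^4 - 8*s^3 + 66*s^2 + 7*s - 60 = (s + 3)*(s^4 - 9*s^3 + 19*s^2 + 9*s - 20) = (s - 1)*(s + 3)*(s^3 - 8*s^2 + 11*s + 20) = (s - 4)*(s - 1)*(s + 3)*(s^2 - 4*s - 5) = (s - 5)*(s - 4)*(s - 1)*(s + 3)*(s + 1)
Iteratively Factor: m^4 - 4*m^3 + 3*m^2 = (m)*(m^3 - 4*m^2 + 3*m) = m*(m - 1)*(m^2 - 3*m) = m*(m - 3)*(m - 1)*(m)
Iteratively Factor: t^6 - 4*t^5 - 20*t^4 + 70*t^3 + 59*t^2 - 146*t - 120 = (t + 1)*(t^5 - 5*t^4 - 15*t^3 + 85*t^2 - 26*t - 120) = (t - 5)*(t + 1)*(t^4 - 15*t^2 + 10*t + 24) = (t - 5)*(t + 1)^2*(t^3 - t^2 - 14*t + 24) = (t - 5)*(t - 3)*(t + 1)^2*(t^2 + 2*t - 8) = (t - 5)*(t - 3)*(t - 2)*(t + 1)^2*(t + 4)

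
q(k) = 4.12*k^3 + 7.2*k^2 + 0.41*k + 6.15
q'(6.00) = 531.77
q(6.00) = 1157.73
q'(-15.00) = 2565.41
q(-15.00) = -12285.00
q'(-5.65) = 313.61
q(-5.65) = -509.42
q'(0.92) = 24.12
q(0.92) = 15.83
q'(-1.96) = 19.67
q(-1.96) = 1.98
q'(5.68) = 480.97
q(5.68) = 995.76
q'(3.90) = 244.57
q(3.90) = 361.66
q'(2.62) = 122.98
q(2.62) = 130.74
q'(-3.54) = 104.32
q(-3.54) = -87.84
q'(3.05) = 159.31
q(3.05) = 191.27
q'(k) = 12.36*k^2 + 14.4*k + 0.41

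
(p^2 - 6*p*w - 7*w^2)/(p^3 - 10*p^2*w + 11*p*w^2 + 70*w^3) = (p + w)/(p^2 - 3*p*w - 10*w^2)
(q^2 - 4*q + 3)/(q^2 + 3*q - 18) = (q - 1)/(q + 6)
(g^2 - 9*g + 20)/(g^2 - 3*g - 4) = (g - 5)/(g + 1)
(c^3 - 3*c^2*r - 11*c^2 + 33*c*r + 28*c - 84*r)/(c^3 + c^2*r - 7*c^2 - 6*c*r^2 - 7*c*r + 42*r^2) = (-c^2 + 3*c*r + 4*c - 12*r)/(-c^2 - c*r + 6*r^2)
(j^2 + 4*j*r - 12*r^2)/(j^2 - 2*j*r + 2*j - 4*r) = (j + 6*r)/(j + 2)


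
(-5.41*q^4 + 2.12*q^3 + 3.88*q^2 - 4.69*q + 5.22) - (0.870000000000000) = -5.41*q^4 + 2.12*q^3 + 3.88*q^2 - 4.69*q + 4.35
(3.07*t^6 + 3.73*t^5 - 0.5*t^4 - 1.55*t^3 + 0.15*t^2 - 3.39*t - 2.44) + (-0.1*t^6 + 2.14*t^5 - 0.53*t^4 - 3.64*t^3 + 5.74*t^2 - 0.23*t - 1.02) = 2.97*t^6 + 5.87*t^5 - 1.03*t^4 - 5.19*t^3 + 5.89*t^2 - 3.62*t - 3.46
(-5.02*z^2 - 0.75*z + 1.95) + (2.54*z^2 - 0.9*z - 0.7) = -2.48*z^2 - 1.65*z + 1.25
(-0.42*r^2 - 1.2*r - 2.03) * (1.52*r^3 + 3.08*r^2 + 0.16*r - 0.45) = -0.6384*r^5 - 3.1176*r^4 - 6.8488*r^3 - 6.2554*r^2 + 0.2152*r + 0.9135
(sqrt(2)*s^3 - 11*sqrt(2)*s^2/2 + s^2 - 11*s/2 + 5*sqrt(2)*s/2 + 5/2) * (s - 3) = sqrt(2)*s^4 - 17*sqrt(2)*s^3/2 + s^3 - 17*s^2/2 + 19*sqrt(2)*s^2 - 15*sqrt(2)*s/2 + 19*s - 15/2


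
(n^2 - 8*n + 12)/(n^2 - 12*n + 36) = (n - 2)/(n - 6)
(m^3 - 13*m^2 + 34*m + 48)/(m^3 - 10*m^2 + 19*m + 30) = (m - 8)/(m - 5)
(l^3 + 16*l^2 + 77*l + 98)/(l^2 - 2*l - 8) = (l^2 + 14*l + 49)/(l - 4)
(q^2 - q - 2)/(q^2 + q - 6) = (q + 1)/(q + 3)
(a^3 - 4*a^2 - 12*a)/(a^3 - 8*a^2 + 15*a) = (a^2 - 4*a - 12)/(a^2 - 8*a + 15)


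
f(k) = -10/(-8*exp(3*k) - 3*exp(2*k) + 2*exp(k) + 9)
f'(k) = -10*(24*exp(3*k) + 6*exp(2*k) - 2*exp(k))/(-8*exp(3*k) - 3*exp(2*k) + 2*exp(k) + 9)^2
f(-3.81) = -1.11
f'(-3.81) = 0.01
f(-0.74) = -1.19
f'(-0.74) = -0.43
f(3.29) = 0.00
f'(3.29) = -0.00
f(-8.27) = -1.11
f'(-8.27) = 0.00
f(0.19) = 1.41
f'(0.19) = -9.64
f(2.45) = 0.00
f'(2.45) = -0.00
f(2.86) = 0.00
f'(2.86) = -0.00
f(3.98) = 0.00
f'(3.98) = -0.00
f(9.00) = 0.00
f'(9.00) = 0.00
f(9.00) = 0.00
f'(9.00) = 0.00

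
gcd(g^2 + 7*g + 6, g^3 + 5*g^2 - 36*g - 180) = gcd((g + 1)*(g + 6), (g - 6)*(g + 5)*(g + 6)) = g + 6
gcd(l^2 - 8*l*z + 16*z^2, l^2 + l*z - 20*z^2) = -l + 4*z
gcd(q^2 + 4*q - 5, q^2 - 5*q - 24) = 1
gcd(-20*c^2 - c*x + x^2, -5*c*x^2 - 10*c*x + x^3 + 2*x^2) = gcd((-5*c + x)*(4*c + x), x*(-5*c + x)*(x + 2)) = -5*c + x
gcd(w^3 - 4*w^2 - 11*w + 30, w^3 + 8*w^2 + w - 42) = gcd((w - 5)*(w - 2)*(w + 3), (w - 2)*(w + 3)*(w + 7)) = w^2 + w - 6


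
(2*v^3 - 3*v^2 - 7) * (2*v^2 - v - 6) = 4*v^5 - 8*v^4 - 9*v^3 + 4*v^2 + 7*v + 42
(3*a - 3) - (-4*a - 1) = 7*a - 2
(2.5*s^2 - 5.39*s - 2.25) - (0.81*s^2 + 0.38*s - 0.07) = 1.69*s^2 - 5.77*s - 2.18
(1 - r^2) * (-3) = 3*r^2 - 3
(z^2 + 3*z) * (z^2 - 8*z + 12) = z^4 - 5*z^3 - 12*z^2 + 36*z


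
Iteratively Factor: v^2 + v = (v)*(v + 1)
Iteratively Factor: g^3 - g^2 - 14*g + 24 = (g - 2)*(g^2 + g - 12) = (g - 3)*(g - 2)*(g + 4)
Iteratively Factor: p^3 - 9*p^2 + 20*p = (p - 4)*(p^2 - 5*p) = p*(p - 4)*(p - 5)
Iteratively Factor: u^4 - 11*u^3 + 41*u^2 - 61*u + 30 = (u - 2)*(u^3 - 9*u^2 + 23*u - 15) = (u - 3)*(u - 2)*(u^2 - 6*u + 5) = (u - 3)*(u - 2)*(u - 1)*(u - 5)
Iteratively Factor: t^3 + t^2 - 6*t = (t)*(t^2 + t - 6) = t*(t + 3)*(t - 2)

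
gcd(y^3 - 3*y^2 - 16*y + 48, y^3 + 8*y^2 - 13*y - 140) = y - 4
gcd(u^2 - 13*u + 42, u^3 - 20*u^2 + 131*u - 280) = u - 7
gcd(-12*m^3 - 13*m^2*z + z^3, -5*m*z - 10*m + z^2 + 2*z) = 1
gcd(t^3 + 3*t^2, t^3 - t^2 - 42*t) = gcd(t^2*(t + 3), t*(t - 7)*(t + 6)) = t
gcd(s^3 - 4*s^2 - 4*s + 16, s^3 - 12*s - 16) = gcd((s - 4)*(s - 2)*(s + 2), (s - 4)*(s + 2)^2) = s^2 - 2*s - 8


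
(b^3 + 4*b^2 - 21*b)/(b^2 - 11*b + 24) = b*(b + 7)/(b - 8)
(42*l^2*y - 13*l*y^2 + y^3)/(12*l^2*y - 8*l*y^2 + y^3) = (-7*l + y)/(-2*l + y)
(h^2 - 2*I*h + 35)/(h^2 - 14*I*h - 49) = (h + 5*I)/(h - 7*I)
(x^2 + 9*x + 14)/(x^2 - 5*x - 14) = (x + 7)/(x - 7)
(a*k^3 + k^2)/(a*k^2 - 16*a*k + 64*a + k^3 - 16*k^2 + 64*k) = k^2*(a*k + 1)/(a*k^2 - 16*a*k + 64*a + k^3 - 16*k^2 + 64*k)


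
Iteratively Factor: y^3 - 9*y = (y)*(y^2 - 9) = y*(y - 3)*(y + 3)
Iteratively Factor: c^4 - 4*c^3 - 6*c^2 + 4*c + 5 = (c + 1)*(c^3 - 5*c^2 - c + 5) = (c + 1)^2*(c^2 - 6*c + 5) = (c - 1)*(c + 1)^2*(c - 5)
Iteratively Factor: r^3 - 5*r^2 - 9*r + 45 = (r + 3)*(r^2 - 8*r + 15) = (r - 5)*(r + 3)*(r - 3)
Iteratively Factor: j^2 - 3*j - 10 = (j + 2)*(j - 5)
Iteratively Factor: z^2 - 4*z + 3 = (z - 1)*(z - 3)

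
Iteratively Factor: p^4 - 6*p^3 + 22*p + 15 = (p + 1)*(p^3 - 7*p^2 + 7*p + 15) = (p - 5)*(p + 1)*(p^2 - 2*p - 3) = (p - 5)*(p + 1)^2*(p - 3)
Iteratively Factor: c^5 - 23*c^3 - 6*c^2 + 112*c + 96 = (c + 4)*(c^4 - 4*c^3 - 7*c^2 + 22*c + 24) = (c + 1)*(c + 4)*(c^3 - 5*c^2 - 2*c + 24) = (c - 3)*(c + 1)*(c + 4)*(c^2 - 2*c - 8) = (c - 3)*(c + 1)*(c + 2)*(c + 4)*(c - 4)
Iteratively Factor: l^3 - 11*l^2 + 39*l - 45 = (l - 3)*(l^2 - 8*l + 15) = (l - 5)*(l - 3)*(l - 3)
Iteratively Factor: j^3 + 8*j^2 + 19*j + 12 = (j + 3)*(j^2 + 5*j + 4) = (j + 3)*(j + 4)*(j + 1)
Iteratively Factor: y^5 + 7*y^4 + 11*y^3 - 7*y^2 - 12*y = (y)*(y^4 + 7*y^3 + 11*y^2 - 7*y - 12) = y*(y + 1)*(y^3 + 6*y^2 + 5*y - 12) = y*(y + 1)*(y + 3)*(y^2 + 3*y - 4) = y*(y + 1)*(y + 3)*(y + 4)*(y - 1)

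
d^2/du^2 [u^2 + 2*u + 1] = 2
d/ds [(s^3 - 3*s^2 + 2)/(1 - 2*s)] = (-4*s^3 + 9*s^2 - 6*s + 4)/(4*s^2 - 4*s + 1)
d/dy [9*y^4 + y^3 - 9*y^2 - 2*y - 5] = 36*y^3 + 3*y^2 - 18*y - 2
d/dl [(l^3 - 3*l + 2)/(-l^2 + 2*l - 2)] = (-l^4 + 4*l^3 - 9*l^2 + 4*l + 2)/(l^4 - 4*l^3 + 8*l^2 - 8*l + 4)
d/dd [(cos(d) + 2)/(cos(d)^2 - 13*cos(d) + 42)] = (cos(d)^2 + 4*cos(d) - 68)*sin(d)/(cos(d)^2 - 13*cos(d) + 42)^2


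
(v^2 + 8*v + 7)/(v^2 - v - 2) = (v + 7)/(v - 2)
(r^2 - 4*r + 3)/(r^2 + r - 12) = (r - 1)/(r + 4)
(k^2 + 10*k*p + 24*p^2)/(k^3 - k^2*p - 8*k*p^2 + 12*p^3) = (k^2 + 10*k*p + 24*p^2)/(k^3 - k^2*p - 8*k*p^2 + 12*p^3)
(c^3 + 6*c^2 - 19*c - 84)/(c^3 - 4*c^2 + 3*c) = (c^3 + 6*c^2 - 19*c - 84)/(c*(c^2 - 4*c + 3))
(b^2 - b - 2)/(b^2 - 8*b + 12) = (b + 1)/(b - 6)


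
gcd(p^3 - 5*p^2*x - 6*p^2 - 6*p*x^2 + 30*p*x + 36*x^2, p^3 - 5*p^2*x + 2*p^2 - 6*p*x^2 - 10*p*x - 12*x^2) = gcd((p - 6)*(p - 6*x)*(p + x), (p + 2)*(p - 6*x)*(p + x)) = -p^2 + 5*p*x + 6*x^2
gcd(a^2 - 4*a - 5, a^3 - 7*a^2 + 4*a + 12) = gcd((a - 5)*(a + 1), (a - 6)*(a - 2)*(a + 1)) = a + 1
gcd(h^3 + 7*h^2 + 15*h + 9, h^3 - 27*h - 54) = h^2 + 6*h + 9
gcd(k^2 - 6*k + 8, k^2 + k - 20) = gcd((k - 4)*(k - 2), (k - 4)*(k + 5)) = k - 4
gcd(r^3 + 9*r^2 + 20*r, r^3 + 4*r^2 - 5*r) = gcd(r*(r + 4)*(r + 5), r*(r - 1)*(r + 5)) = r^2 + 5*r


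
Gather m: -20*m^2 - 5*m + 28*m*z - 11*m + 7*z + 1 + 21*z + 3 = -20*m^2 + m*(28*z - 16) + 28*z + 4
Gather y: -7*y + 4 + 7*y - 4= 0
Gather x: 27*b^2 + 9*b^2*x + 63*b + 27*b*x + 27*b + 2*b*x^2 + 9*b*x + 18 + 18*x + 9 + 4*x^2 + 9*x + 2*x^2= 27*b^2 + 90*b + x^2*(2*b + 6) + x*(9*b^2 + 36*b + 27) + 27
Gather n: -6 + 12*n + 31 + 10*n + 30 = 22*n + 55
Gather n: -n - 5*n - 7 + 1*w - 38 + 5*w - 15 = -6*n + 6*w - 60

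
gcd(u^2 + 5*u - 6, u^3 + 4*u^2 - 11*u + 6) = u^2 + 5*u - 6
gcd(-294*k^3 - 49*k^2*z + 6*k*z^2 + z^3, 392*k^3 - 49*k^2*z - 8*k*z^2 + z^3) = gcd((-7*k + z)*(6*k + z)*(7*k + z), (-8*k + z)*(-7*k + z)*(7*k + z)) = -49*k^2 + z^2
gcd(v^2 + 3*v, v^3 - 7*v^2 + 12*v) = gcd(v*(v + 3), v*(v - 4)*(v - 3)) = v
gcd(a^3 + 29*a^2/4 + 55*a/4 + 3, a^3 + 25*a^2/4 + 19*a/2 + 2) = a^2 + 17*a/4 + 1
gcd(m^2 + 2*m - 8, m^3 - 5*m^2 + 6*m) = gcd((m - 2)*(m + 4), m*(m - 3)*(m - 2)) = m - 2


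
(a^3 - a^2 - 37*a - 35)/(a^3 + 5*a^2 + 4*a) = (a^2 - 2*a - 35)/(a*(a + 4))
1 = 1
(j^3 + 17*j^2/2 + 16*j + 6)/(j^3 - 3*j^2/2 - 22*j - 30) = (2*j^2 + 13*j + 6)/(2*j^2 - 7*j - 30)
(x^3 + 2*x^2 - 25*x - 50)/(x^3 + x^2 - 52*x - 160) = (x^2 - 3*x - 10)/(x^2 - 4*x - 32)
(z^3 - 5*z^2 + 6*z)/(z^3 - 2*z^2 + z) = (z^2 - 5*z + 6)/(z^2 - 2*z + 1)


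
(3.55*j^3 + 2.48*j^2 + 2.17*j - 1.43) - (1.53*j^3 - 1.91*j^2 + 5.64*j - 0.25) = 2.02*j^3 + 4.39*j^2 - 3.47*j - 1.18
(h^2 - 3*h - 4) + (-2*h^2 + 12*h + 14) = -h^2 + 9*h + 10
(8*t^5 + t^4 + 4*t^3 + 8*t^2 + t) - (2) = 8*t^5 + t^4 + 4*t^3 + 8*t^2 + t - 2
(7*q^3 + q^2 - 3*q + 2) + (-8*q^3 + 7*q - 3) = -q^3 + q^2 + 4*q - 1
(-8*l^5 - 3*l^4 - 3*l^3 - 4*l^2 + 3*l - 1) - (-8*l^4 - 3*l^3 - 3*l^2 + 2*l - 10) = -8*l^5 + 5*l^4 - l^2 + l + 9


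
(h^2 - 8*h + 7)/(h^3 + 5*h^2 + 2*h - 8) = (h - 7)/(h^2 + 6*h + 8)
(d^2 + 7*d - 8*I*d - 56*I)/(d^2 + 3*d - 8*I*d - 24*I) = (d + 7)/(d + 3)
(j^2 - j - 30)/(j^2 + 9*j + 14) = (j^2 - j - 30)/(j^2 + 9*j + 14)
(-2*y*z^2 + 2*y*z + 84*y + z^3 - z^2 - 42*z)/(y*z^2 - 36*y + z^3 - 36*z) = (-2*y*z + 14*y + z^2 - 7*z)/(y*z - 6*y + z^2 - 6*z)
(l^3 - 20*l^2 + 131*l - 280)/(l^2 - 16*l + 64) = (l^2 - 12*l + 35)/(l - 8)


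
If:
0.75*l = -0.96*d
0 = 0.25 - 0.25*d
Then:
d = 1.00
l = -1.28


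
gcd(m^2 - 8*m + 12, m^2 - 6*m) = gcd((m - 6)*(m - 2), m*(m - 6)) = m - 6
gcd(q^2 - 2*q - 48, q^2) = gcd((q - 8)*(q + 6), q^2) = 1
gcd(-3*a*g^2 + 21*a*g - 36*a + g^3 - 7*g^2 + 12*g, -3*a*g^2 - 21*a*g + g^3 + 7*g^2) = 3*a - g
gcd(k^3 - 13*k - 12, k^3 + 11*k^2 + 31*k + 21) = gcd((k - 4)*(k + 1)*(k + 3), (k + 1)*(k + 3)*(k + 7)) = k^2 + 4*k + 3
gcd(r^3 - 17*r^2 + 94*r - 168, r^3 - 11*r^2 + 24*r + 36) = r - 6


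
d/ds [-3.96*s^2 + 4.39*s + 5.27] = 4.39 - 7.92*s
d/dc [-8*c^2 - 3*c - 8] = -16*c - 3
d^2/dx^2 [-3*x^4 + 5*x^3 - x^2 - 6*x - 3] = -36*x^2 + 30*x - 2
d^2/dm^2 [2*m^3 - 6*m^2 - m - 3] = 12*m - 12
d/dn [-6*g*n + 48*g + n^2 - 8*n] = -6*g + 2*n - 8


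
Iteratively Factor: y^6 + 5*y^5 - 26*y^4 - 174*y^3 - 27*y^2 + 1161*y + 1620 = (y + 3)*(y^5 + 2*y^4 - 32*y^3 - 78*y^2 + 207*y + 540) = (y + 3)^2*(y^4 - y^3 - 29*y^2 + 9*y + 180) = (y + 3)^3*(y^3 - 4*y^2 - 17*y + 60) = (y - 3)*(y + 3)^3*(y^2 - y - 20) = (y - 5)*(y - 3)*(y + 3)^3*(y + 4)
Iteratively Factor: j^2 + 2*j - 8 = (j + 4)*(j - 2)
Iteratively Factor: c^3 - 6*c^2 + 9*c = (c)*(c^2 - 6*c + 9) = c*(c - 3)*(c - 3)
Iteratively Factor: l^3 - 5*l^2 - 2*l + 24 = (l - 4)*(l^2 - l - 6) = (l - 4)*(l + 2)*(l - 3)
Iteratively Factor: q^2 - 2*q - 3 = (q + 1)*(q - 3)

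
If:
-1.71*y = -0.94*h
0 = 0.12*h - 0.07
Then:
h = 0.58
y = 0.32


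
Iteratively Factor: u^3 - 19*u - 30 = (u + 2)*(u^2 - 2*u - 15) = (u + 2)*(u + 3)*(u - 5)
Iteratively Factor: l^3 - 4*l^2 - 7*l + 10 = (l + 2)*(l^2 - 6*l + 5) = (l - 1)*(l + 2)*(l - 5)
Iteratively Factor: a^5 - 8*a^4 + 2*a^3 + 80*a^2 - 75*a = (a - 1)*(a^4 - 7*a^3 - 5*a^2 + 75*a) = (a - 5)*(a - 1)*(a^3 - 2*a^2 - 15*a) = (a - 5)*(a - 1)*(a + 3)*(a^2 - 5*a) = a*(a - 5)*(a - 1)*(a + 3)*(a - 5)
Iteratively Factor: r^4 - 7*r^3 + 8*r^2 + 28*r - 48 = (r + 2)*(r^3 - 9*r^2 + 26*r - 24) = (r - 3)*(r + 2)*(r^2 - 6*r + 8) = (r - 3)*(r - 2)*(r + 2)*(r - 4)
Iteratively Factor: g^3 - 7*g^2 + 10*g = (g - 2)*(g^2 - 5*g) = g*(g - 2)*(g - 5)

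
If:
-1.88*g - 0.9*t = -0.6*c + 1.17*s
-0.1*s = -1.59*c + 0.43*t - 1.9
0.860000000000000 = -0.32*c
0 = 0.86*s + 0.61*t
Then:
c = -2.69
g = -0.61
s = 4.69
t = -6.61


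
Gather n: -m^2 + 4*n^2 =-m^2 + 4*n^2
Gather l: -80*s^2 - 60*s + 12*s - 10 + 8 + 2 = -80*s^2 - 48*s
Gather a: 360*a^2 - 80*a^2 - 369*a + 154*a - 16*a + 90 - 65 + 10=280*a^2 - 231*a + 35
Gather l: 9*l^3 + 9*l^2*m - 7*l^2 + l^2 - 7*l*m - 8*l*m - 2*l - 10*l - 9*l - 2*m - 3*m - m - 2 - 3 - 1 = 9*l^3 + l^2*(9*m - 6) + l*(-15*m - 21) - 6*m - 6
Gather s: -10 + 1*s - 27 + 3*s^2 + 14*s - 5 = 3*s^2 + 15*s - 42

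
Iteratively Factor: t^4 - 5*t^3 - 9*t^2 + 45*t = (t)*(t^3 - 5*t^2 - 9*t + 45) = t*(t - 3)*(t^2 - 2*t - 15) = t*(t - 3)*(t + 3)*(t - 5)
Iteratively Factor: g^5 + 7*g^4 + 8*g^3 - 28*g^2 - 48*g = (g - 2)*(g^4 + 9*g^3 + 26*g^2 + 24*g) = g*(g - 2)*(g^3 + 9*g^2 + 26*g + 24) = g*(g - 2)*(g + 4)*(g^2 + 5*g + 6) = g*(g - 2)*(g + 2)*(g + 4)*(g + 3)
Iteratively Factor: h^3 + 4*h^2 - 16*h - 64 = (h - 4)*(h^2 + 8*h + 16) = (h - 4)*(h + 4)*(h + 4)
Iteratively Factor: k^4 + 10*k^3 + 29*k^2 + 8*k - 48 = (k + 3)*(k^3 + 7*k^2 + 8*k - 16) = (k + 3)*(k + 4)*(k^2 + 3*k - 4) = (k - 1)*(k + 3)*(k + 4)*(k + 4)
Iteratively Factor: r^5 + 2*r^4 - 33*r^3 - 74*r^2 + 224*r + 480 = (r + 2)*(r^4 - 33*r^2 - 8*r + 240) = (r - 5)*(r + 2)*(r^3 + 5*r^2 - 8*r - 48) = (r - 5)*(r - 3)*(r + 2)*(r^2 + 8*r + 16) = (r - 5)*(r - 3)*(r + 2)*(r + 4)*(r + 4)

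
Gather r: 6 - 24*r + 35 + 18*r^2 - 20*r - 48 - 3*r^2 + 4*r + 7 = 15*r^2 - 40*r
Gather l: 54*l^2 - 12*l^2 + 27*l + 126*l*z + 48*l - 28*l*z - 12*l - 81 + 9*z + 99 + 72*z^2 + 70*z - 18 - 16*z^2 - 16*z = 42*l^2 + l*(98*z + 63) + 56*z^2 + 63*z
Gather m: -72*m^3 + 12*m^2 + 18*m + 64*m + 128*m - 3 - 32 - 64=-72*m^3 + 12*m^2 + 210*m - 99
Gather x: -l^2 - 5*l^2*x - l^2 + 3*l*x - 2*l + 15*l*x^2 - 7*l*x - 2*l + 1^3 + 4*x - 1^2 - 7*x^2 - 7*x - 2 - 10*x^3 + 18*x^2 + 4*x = -2*l^2 - 4*l - 10*x^3 + x^2*(15*l + 11) + x*(-5*l^2 - 4*l + 1) - 2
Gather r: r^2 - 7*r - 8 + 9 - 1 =r^2 - 7*r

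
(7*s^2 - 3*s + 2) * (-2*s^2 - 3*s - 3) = -14*s^4 - 15*s^3 - 16*s^2 + 3*s - 6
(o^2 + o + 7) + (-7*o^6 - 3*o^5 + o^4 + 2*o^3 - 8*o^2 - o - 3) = -7*o^6 - 3*o^5 + o^4 + 2*o^3 - 7*o^2 + 4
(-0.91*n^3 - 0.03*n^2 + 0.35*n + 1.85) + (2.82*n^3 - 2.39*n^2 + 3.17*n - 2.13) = 1.91*n^3 - 2.42*n^2 + 3.52*n - 0.28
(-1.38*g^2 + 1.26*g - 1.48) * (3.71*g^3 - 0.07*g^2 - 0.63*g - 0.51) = -5.1198*g^5 + 4.7712*g^4 - 4.7096*g^3 + 0.0135999999999999*g^2 + 0.2898*g + 0.7548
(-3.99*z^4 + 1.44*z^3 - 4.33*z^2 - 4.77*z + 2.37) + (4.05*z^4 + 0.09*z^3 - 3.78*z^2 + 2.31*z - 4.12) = 0.0599999999999996*z^4 + 1.53*z^3 - 8.11*z^2 - 2.46*z - 1.75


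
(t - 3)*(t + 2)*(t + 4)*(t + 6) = t^4 + 9*t^3 + 8*t^2 - 84*t - 144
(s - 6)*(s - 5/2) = s^2 - 17*s/2 + 15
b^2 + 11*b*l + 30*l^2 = (b + 5*l)*(b + 6*l)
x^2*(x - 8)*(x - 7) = x^4 - 15*x^3 + 56*x^2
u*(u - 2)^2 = u^3 - 4*u^2 + 4*u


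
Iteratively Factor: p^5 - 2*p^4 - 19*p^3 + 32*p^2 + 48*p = (p + 4)*(p^4 - 6*p^3 + 5*p^2 + 12*p) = (p - 4)*(p + 4)*(p^3 - 2*p^2 - 3*p) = (p - 4)*(p - 3)*(p + 4)*(p^2 + p) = p*(p - 4)*(p - 3)*(p + 4)*(p + 1)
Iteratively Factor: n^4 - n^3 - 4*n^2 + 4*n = (n - 2)*(n^3 + n^2 - 2*n) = n*(n - 2)*(n^2 + n - 2) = n*(n - 2)*(n + 2)*(n - 1)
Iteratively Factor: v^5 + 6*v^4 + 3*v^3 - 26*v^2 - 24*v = (v + 3)*(v^4 + 3*v^3 - 6*v^2 - 8*v) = v*(v + 3)*(v^3 + 3*v^2 - 6*v - 8) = v*(v + 3)*(v + 4)*(v^2 - v - 2) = v*(v - 2)*(v + 3)*(v + 4)*(v + 1)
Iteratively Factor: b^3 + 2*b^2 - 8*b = (b - 2)*(b^2 + 4*b) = b*(b - 2)*(b + 4)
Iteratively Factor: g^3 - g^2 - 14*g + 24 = (g + 4)*(g^2 - 5*g + 6) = (g - 2)*(g + 4)*(g - 3)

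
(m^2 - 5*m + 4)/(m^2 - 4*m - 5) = (-m^2 + 5*m - 4)/(-m^2 + 4*m + 5)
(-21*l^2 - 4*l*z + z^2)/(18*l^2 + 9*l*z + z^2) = (-7*l + z)/(6*l + z)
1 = 1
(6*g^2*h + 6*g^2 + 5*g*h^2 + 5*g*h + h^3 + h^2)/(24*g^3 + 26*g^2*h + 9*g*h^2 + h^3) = (h + 1)/(4*g + h)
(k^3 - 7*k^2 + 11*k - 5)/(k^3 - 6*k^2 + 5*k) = (k - 1)/k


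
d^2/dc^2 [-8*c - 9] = 0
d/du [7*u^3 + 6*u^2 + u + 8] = 21*u^2 + 12*u + 1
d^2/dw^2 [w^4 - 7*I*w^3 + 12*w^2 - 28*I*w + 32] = 12*w^2 - 42*I*w + 24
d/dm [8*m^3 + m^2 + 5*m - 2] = 24*m^2 + 2*m + 5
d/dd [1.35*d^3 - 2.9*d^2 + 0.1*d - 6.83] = 4.05*d^2 - 5.8*d + 0.1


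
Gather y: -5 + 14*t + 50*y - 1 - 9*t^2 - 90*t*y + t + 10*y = -9*t^2 + 15*t + y*(60 - 90*t) - 6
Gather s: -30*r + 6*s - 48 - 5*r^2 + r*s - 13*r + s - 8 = -5*r^2 - 43*r + s*(r + 7) - 56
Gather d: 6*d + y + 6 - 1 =6*d + y + 5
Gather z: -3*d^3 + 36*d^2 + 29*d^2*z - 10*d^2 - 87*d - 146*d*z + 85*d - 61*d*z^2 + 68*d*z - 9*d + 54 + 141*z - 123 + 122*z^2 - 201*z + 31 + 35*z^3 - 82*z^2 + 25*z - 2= -3*d^3 + 26*d^2 - 11*d + 35*z^3 + z^2*(40 - 61*d) + z*(29*d^2 - 78*d - 35) - 40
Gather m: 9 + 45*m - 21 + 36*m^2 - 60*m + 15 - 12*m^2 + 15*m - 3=24*m^2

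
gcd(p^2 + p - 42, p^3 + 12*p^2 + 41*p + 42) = p + 7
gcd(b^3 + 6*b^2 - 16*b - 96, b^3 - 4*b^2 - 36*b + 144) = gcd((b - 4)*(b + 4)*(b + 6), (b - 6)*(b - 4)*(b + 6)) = b^2 + 2*b - 24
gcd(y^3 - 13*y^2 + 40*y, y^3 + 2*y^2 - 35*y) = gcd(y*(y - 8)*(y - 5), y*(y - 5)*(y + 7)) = y^2 - 5*y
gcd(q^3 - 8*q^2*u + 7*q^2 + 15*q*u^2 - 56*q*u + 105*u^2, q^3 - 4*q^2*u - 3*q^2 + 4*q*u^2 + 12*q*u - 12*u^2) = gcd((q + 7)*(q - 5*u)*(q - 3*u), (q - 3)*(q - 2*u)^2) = 1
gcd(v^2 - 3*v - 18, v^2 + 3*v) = v + 3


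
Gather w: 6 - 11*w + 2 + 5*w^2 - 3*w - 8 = 5*w^2 - 14*w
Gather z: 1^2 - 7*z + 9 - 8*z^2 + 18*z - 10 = -8*z^2 + 11*z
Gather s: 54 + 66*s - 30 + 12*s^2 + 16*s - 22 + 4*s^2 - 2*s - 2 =16*s^2 + 80*s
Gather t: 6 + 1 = 7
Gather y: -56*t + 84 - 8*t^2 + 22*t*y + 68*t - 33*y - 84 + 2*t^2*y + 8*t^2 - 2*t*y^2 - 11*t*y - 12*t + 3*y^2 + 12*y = y^2*(3 - 2*t) + y*(2*t^2 + 11*t - 21)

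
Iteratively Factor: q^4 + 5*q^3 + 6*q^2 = (q + 2)*(q^3 + 3*q^2) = (q + 2)*(q + 3)*(q^2) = q*(q + 2)*(q + 3)*(q)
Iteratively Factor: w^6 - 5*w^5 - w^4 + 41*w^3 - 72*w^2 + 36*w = (w - 2)*(w^5 - 3*w^4 - 7*w^3 + 27*w^2 - 18*w) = (w - 3)*(w - 2)*(w^4 - 7*w^2 + 6*w) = (w - 3)*(w - 2)*(w + 3)*(w^3 - 3*w^2 + 2*w) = w*(w - 3)*(w - 2)*(w + 3)*(w^2 - 3*w + 2) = w*(w - 3)*(w - 2)^2*(w + 3)*(w - 1)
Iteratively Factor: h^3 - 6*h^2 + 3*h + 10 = (h + 1)*(h^2 - 7*h + 10) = (h - 2)*(h + 1)*(h - 5)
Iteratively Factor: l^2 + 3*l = (l + 3)*(l)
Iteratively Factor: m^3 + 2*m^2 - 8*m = (m + 4)*(m^2 - 2*m) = m*(m + 4)*(m - 2)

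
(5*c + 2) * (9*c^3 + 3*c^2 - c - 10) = 45*c^4 + 33*c^3 + c^2 - 52*c - 20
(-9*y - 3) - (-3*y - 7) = 4 - 6*y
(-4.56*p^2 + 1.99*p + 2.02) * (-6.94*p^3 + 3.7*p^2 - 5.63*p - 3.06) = 31.6464*p^5 - 30.6826*p^4 + 19.017*p^3 + 10.2239*p^2 - 17.462*p - 6.1812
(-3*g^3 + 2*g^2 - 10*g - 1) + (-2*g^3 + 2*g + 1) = -5*g^3 + 2*g^2 - 8*g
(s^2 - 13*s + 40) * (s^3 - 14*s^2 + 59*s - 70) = s^5 - 27*s^4 + 281*s^3 - 1397*s^2 + 3270*s - 2800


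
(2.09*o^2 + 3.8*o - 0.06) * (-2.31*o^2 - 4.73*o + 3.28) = -4.8279*o^4 - 18.6637*o^3 - 10.9802*o^2 + 12.7478*o - 0.1968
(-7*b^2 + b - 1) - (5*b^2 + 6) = -12*b^2 + b - 7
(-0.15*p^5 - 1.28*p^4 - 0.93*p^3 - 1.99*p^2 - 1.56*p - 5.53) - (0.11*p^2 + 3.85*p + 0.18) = -0.15*p^5 - 1.28*p^4 - 0.93*p^3 - 2.1*p^2 - 5.41*p - 5.71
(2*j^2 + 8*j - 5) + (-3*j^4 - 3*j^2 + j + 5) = -3*j^4 - j^2 + 9*j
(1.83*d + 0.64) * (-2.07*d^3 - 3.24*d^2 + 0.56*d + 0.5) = -3.7881*d^4 - 7.254*d^3 - 1.0488*d^2 + 1.2734*d + 0.32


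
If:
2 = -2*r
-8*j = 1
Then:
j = -1/8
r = -1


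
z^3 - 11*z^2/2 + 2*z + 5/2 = (z - 5)*(z - 1)*(z + 1/2)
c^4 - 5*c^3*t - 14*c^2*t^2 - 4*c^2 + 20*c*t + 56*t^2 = (c - 2)*(c + 2)*(c - 7*t)*(c + 2*t)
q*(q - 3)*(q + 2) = q^3 - q^2 - 6*q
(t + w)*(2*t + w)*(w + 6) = 2*t^2*w + 12*t^2 + 3*t*w^2 + 18*t*w + w^3 + 6*w^2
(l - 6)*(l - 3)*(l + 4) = l^3 - 5*l^2 - 18*l + 72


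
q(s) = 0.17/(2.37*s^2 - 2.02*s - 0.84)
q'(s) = 0.17*(2.02 - 4.74*s)/(2.37*s^2 - 2.02*s - 0.84)^2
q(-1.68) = 0.02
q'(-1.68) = 0.02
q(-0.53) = 0.19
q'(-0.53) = 0.96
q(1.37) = 0.20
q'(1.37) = -1.08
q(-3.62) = 0.00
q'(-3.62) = 0.00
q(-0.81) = 0.07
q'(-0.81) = 0.18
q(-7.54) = 0.00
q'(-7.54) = 0.00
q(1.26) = 0.45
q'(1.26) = -4.72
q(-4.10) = 0.00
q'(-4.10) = 0.00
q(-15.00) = 0.00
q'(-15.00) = 0.00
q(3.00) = 0.01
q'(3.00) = -0.01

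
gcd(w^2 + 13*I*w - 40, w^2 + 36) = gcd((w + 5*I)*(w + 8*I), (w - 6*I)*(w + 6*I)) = 1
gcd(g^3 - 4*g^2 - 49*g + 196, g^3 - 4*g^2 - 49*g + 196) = g^3 - 4*g^2 - 49*g + 196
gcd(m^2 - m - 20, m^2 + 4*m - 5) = 1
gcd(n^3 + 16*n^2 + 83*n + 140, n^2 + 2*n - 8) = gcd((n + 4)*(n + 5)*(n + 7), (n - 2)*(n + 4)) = n + 4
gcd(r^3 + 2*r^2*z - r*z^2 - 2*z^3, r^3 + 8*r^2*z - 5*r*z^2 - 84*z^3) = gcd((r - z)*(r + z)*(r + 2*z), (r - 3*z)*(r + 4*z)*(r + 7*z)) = 1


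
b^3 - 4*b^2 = b^2*(b - 4)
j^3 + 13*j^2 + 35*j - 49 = (j - 1)*(j + 7)^2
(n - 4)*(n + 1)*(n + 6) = n^3 + 3*n^2 - 22*n - 24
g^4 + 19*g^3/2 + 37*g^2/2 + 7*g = g*(g + 1/2)*(g + 2)*(g + 7)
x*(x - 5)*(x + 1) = x^3 - 4*x^2 - 5*x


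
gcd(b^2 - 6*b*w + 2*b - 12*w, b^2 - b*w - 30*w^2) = -b + 6*w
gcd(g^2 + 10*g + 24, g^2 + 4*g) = g + 4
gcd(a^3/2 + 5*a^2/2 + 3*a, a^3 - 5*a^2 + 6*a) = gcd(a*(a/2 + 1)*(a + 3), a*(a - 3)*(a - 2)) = a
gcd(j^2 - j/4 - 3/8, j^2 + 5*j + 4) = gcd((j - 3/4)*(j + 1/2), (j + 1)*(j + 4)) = 1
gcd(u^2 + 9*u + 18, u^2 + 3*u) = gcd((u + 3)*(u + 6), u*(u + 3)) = u + 3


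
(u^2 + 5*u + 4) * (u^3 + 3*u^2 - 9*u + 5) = u^5 + 8*u^4 + 10*u^3 - 28*u^2 - 11*u + 20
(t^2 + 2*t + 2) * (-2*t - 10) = -2*t^3 - 14*t^2 - 24*t - 20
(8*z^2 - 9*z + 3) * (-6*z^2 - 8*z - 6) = -48*z^4 - 10*z^3 + 6*z^2 + 30*z - 18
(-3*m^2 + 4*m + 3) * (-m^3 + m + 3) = 3*m^5 - 4*m^4 - 6*m^3 - 5*m^2 + 15*m + 9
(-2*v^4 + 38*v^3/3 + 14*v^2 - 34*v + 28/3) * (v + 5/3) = -2*v^5 + 28*v^4/3 + 316*v^3/9 - 32*v^2/3 - 142*v/3 + 140/9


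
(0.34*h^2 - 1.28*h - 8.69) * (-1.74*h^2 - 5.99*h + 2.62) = -0.5916*h^4 + 0.190599999999999*h^3 + 23.6786*h^2 + 48.6995*h - 22.7678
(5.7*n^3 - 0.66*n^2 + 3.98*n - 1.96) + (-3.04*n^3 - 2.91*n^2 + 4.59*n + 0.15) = 2.66*n^3 - 3.57*n^2 + 8.57*n - 1.81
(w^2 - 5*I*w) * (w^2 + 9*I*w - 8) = w^4 + 4*I*w^3 + 37*w^2 + 40*I*w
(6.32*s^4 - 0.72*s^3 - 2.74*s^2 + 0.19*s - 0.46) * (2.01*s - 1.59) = 12.7032*s^5 - 11.496*s^4 - 4.3626*s^3 + 4.7385*s^2 - 1.2267*s + 0.7314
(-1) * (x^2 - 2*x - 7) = -x^2 + 2*x + 7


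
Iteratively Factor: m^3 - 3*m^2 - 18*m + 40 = (m + 4)*(m^2 - 7*m + 10) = (m - 2)*(m + 4)*(m - 5)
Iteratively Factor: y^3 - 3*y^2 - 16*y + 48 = (y + 4)*(y^2 - 7*y + 12) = (y - 3)*(y + 4)*(y - 4)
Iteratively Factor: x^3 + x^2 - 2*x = (x - 1)*(x^2 + 2*x) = x*(x - 1)*(x + 2)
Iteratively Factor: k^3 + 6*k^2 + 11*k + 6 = (k + 3)*(k^2 + 3*k + 2) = (k + 2)*(k + 3)*(k + 1)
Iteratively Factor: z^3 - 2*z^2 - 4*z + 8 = (z + 2)*(z^2 - 4*z + 4) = (z - 2)*(z + 2)*(z - 2)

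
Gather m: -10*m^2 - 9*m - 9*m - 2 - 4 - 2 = -10*m^2 - 18*m - 8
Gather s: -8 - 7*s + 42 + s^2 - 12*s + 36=s^2 - 19*s + 70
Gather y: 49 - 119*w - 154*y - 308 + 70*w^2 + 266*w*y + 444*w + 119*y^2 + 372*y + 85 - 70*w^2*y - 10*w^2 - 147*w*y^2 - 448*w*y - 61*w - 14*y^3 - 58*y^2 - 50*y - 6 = 60*w^2 + 264*w - 14*y^3 + y^2*(61 - 147*w) + y*(-70*w^2 - 182*w + 168) - 180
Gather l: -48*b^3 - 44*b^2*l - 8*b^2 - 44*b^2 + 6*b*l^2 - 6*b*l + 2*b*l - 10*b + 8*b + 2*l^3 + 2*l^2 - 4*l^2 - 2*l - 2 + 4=-48*b^3 - 52*b^2 - 2*b + 2*l^3 + l^2*(6*b - 2) + l*(-44*b^2 - 4*b - 2) + 2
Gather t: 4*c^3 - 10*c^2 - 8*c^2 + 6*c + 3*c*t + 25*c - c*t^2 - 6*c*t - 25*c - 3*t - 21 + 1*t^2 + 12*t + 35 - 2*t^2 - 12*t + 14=4*c^3 - 18*c^2 + 6*c + t^2*(-c - 1) + t*(-3*c - 3) + 28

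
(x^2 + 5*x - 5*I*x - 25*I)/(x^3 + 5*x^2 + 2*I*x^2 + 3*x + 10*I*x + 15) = (x - 5*I)/(x^2 + 2*I*x + 3)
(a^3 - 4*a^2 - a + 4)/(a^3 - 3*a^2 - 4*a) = (a - 1)/a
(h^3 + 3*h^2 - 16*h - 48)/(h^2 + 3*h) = h - 16/h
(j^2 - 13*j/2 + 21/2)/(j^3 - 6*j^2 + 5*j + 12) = (j - 7/2)/(j^2 - 3*j - 4)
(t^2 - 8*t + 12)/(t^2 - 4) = (t - 6)/(t + 2)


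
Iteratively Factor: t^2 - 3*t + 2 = (t - 1)*(t - 2)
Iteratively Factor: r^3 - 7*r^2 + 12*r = (r)*(r^2 - 7*r + 12) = r*(r - 3)*(r - 4)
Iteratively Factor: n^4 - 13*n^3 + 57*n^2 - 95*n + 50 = (n - 5)*(n^3 - 8*n^2 + 17*n - 10) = (n - 5)*(n - 1)*(n^2 - 7*n + 10) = (n - 5)*(n - 2)*(n - 1)*(n - 5)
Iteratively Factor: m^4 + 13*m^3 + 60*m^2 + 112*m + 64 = (m + 4)*(m^3 + 9*m^2 + 24*m + 16) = (m + 4)^2*(m^2 + 5*m + 4) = (m + 4)^3*(m + 1)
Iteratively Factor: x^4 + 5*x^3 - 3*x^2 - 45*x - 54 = (x + 3)*(x^3 + 2*x^2 - 9*x - 18) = (x + 3)^2*(x^2 - x - 6) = (x - 3)*(x + 3)^2*(x + 2)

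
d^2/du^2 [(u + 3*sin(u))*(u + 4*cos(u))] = -3*u*sin(u) - 4*u*cos(u) - 8*sin(u) - 24*sin(2*u) + 6*cos(u) + 2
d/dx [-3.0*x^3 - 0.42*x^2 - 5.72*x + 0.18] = -9.0*x^2 - 0.84*x - 5.72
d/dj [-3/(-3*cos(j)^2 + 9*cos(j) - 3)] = (2*cos(j) - 3)*sin(j)/(cos(j)^2 - 3*cos(j) + 1)^2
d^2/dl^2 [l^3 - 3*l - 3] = 6*l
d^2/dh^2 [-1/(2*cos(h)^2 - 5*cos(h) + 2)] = (-16*sin(h)^4 + 17*sin(h)^2 - 95*cos(h)/2 + 15*cos(3*h)/2 + 41)/(2*sin(h)^2 + 5*cos(h) - 4)^3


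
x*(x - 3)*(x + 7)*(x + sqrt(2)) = x^4 + sqrt(2)*x^3 + 4*x^3 - 21*x^2 + 4*sqrt(2)*x^2 - 21*sqrt(2)*x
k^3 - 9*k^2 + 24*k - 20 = (k - 5)*(k - 2)^2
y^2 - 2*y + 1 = (y - 1)^2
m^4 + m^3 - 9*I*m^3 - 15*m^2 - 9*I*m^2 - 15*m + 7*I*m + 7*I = (m + 1)*(m - 7*I)*(m - I)^2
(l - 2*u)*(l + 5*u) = l^2 + 3*l*u - 10*u^2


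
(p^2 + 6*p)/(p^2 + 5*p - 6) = p/(p - 1)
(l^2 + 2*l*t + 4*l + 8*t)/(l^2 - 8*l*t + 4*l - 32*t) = (-l - 2*t)/(-l + 8*t)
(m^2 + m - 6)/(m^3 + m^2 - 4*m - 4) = (m + 3)/(m^2 + 3*m + 2)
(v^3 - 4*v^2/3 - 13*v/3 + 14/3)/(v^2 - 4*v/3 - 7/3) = (v^2 + v - 2)/(v + 1)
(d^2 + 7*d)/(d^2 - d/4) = 4*(d + 7)/(4*d - 1)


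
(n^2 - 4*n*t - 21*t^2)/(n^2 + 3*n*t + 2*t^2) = (n^2 - 4*n*t - 21*t^2)/(n^2 + 3*n*t + 2*t^2)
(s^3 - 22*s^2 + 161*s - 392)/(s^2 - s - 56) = (s^2 - 14*s + 49)/(s + 7)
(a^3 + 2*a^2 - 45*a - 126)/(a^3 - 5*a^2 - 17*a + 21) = (a + 6)/(a - 1)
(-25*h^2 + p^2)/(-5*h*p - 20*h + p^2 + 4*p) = (5*h + p)/(p + 4)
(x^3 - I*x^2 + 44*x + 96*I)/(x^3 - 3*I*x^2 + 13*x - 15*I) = (x^2 - 4*I*x + 32)/(x^2 - 6*I*x - 5)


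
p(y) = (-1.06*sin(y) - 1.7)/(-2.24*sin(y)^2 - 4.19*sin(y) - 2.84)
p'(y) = (4.48*sin(y)*cos(y) + 4.19*cos(y))*(-1.06*sin(y) - 1.7)/(-2.24*sin(y)^2 - 4.19*sin(y) - 2.84)^2 - 1.06*cos(y)/(-2.24*sin(y)^2 - 4.19*sin(y) - 2.84) = (-7.616*sin(y) + 1.1872*cos(2*y) - 5.2998)*cos(y)/(2.24*sin(y)^2 + 4.19*sin(y) + 2.84)^2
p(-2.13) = 0.89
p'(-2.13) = -0.42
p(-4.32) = 0.31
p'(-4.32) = 0.07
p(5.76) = 0.90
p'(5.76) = -0.46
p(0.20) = 0.51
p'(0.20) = -0.40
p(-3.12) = 0.61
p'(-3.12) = 0.52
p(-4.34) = 0.31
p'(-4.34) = 0.06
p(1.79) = 0.30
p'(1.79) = 0.04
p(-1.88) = 0.78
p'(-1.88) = -0.39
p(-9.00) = 0.85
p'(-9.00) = 0.56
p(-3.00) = 0.68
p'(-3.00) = 0.58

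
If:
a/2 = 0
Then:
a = 0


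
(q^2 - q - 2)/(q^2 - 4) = (q + 1)/(q + 2)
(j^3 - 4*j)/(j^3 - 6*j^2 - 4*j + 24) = j/(j - 6)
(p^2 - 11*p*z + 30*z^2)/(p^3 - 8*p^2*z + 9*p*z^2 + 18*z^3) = (-p + 5*z)/(-p^2 + 2*p*z + 3*z^2)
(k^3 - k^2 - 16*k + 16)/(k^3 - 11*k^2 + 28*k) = (k^2 + 3*k - 4)/(k*(k - 7))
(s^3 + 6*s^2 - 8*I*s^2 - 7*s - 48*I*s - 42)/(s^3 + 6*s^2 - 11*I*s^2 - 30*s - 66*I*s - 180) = (s^2 - 8*I*s - 7)/(s^2 - 11*I*s - 30)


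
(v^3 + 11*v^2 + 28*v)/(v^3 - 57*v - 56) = v*(v + 4)/(v^2 - 7*v - 8)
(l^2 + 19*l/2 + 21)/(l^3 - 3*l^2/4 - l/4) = 2*(2*l^2 + 19*l + 42)/(l*(4*l^2 - 3*l - 1))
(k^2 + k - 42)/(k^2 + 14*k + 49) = (k - 6)/(k + 7)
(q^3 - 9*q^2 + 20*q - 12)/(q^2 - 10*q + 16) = (q^2 - 7*q + 6)/(q - 8)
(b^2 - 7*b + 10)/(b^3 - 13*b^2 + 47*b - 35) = (b - 2)/(b^2 - 8*b + 7)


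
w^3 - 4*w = w*(w - 2)*(w + 2)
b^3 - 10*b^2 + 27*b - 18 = (b - 6)*(b - 3)*(b - 1)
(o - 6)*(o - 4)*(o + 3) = o^3 - 7*o^2 - 6*o + 72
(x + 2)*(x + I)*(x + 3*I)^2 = x^4 + 2*x^3 + 7*I*x^3 - 15*x^2 + 14*I*x^2 - 30*x - 9*I*x - 18*I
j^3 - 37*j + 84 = (j - 4)*(j - 3)*(j + 7)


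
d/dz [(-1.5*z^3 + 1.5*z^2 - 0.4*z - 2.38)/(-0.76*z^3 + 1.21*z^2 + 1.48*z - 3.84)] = (-4.44089209850063e-16*z^5 - 0.675*z^4 - 5.048*z^3 + 14.5576*z^2 - 5.7604*z + 5.0584)/(0.5776*z^6 - 1.8392*z^5 - 0.7855*z^4 + 9.4184*z^3 - 7.1024*z^2 - 11.3664*z + 14.7456)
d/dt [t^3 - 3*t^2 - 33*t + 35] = 3*t^2 - 6*t - 33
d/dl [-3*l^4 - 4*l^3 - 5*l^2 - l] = -12*l^3 - 12*l^2 - 10*l - 1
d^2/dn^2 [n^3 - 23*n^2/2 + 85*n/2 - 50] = 6*n - 23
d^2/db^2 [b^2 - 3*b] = 2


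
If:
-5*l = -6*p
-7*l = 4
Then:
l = -4/7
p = -10/21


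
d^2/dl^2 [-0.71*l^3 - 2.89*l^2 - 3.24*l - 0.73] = -4.26*l - 5.78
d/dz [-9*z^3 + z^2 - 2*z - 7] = -27*z^2 + 2*z - 2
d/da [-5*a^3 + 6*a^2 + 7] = 3*a*(4 - 5*a)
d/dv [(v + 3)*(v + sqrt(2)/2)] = 2*v + sqrt(2)/2 + 3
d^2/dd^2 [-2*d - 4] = 0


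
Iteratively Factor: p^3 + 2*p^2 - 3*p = (p)*(p^2 + 2*p - 3) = p*(p + 3)*(p - 1)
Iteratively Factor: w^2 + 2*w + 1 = (w + 1)*(w + 1)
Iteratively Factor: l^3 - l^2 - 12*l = (l)*(l^2 - l - 12) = l*(l + 3)*(l - 4)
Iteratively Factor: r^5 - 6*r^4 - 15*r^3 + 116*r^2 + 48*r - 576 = (r + 3)*(r^4 - 9*r^3 + 12*r^2 + 80*r - 192) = (r - 4)*(r + 3)*(r^3 - 5*r^2 - 8*r + 48) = (r - 4)^2*(r + 3)*(r^2 - r - 12) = (r - 4)^2*(r + 3)^2*(r - 4)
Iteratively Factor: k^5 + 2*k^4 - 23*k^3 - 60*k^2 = (k - 5)*(k^4 + 7*k^3 + 12*k^2) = k*(k - 5)*(k^3 + 7*k^2 + 12*k) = k*(k - 5)*(k + 4)*(k^2 + 3*k) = k^2*(k - 5)*(k + 4)*(k + 3)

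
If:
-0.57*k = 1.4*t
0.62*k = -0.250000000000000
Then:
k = -0.40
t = 0.16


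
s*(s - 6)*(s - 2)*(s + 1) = s^4 - 7*s^3 + 4*s^2 + 12*s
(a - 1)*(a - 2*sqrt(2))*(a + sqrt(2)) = a^3 - sqrt(2)*a^2 - a^2 - 4*a + sqrt(2)*a + 4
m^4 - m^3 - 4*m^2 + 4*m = m*(m - 2)*(m - 1)*(m + 2)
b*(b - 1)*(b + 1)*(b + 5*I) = b^4 + 5*I*b^3 - b^2 - 5*I*b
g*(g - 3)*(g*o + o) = g^3*o - 2*g^2*o - 3*g*o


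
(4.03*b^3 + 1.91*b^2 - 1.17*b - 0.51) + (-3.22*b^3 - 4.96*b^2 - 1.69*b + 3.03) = 0.81*b^3 - 3.05*b^2 - 2.86*b + 2.52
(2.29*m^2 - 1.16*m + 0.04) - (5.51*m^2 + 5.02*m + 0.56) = -3.22*m^2 - 6.18*m - 0.52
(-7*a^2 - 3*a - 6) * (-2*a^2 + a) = 14*a^4 - a^3 + 9*a^2 - 6*a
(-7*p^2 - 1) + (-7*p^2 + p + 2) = -14*p^2 + p + 1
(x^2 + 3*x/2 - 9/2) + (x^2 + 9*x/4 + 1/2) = 2*x^2 + 15*x/4 - 4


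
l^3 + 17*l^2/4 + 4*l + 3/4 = (l + 1/4)*(l + 1)*(l + 3)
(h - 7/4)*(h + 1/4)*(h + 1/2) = h^3 - h^2 - 19*h/16 - 7/32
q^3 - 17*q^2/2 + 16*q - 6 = (q - 6)*(q - 2)*(q - 1/2)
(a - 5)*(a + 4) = a^2 - a - 20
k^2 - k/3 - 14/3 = (k - 7/3)*(k + 2)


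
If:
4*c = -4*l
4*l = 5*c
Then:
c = 0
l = 0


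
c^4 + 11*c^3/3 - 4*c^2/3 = c^2*(c - 1/3)*(c + 4)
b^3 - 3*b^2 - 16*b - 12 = (b - 6)*(b + 1)*(b + 2)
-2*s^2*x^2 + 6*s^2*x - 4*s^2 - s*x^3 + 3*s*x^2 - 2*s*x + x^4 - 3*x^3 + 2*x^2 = (-2*s + x)*(s + x)*(x - 2)*(x - 1)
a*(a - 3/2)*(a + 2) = a^3 + a^2/2 - 3*a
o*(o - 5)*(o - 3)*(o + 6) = o^4 - 2*o^3 - 33*o^2 + 90*o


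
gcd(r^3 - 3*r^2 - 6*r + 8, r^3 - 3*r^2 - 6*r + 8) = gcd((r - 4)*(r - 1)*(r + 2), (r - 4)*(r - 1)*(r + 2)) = r^3 - 3*r^2 - 6*r + 8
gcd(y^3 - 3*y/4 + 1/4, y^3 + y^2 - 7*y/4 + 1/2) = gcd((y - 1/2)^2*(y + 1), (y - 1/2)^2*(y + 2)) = y^2 - y + 1/4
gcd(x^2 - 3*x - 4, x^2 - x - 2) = x + 1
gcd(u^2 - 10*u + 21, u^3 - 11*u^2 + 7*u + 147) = u - 7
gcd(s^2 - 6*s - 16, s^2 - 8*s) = s - 8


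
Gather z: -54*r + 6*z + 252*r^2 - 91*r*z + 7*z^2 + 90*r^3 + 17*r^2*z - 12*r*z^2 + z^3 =90*r^3 + 252*r^2 - 54*r + z^3 + z^2*(7 - 12*r) + z*(17*r^2 - 91*r + 6)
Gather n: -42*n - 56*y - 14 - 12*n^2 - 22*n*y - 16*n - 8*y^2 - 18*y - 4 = -12*n^2 + n*(-22*y - 58) - 8*y^2 - 74*y - 18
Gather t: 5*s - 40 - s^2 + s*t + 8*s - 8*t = -s^2 + 13*s + t*(s - 8) - 40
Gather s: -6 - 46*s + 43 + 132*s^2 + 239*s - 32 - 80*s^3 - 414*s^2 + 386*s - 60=-80*s^3 - 282*s^2 + 579*s - 55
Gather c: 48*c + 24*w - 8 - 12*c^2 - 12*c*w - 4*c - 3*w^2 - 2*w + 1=-12*c^2 + c*(44 - 12*w) - 3*w^2 + 22*w - 7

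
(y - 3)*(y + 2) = y^2 - y - 6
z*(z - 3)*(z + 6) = z^3 + 3*z^2 - 18*z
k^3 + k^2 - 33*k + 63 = (k - 3)^2*(k + 7)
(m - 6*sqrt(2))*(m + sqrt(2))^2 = m^3 - 4*sqrt(2)*m^2 - 22*m - 12*sqrt(2)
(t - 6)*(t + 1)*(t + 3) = t^3 - 2*t^2 - 21*t - 18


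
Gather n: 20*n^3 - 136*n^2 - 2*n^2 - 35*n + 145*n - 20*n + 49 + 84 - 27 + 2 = 20*n^3 - 138*n^2 + 90*n + 108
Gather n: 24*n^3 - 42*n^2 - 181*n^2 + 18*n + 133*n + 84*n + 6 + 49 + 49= 24*n^3 - 223*n^2 + 235*n + 104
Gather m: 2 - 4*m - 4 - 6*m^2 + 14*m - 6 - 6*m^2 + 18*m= -12*m^2 + 28*m - 8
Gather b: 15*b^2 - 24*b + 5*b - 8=15*b^2 - 19*b - 8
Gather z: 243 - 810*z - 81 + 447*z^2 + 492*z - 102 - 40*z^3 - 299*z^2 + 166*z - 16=-40*z^3 + 148*z^2 - 152*z + 44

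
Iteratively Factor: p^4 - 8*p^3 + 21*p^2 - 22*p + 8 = (p - 4)*(p^3 - 4*p^2 + 5*p - 2) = (p - 4)*(p - 1)*(p^2 - 3*p + 2) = (p - 4)*(p - 2)*(p - 1)*(p - 1)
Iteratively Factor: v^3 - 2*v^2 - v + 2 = (v + 1)*(v^2 - 3*v + 2) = (v - 1)*(v + 1)*(v - 2)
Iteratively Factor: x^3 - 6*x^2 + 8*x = (x - 2)*(x^2 - 4*x) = (x - 4)*(x - 2)*(x)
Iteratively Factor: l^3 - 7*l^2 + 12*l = (l - 3)*(l^2 - 4*l) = (l - 4)*(l - 3)*(l)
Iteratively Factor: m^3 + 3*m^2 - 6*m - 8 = (m - 2)*(m^2 + 5*m + 4) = (m - 2)*(m + 1)*(m + 4)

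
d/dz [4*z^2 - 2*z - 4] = 8*z - 2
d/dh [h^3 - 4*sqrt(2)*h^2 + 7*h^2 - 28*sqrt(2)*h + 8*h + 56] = 3*h^2 - 8*sqrt(2)*h + 14*h - 28*sqrt(2) + 8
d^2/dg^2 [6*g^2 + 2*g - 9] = 12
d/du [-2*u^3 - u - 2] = -6*u^2 - 1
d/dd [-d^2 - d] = -2*d - 1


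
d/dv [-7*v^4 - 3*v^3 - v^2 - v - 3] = -28*v^3 - 9*v^2 - 2*v - 1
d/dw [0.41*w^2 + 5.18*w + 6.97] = 0.82*w + 5.18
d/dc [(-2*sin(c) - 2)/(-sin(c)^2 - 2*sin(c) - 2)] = -2*(sin(c) + 2)*sin(c)*cos(c)/(sin(c)^2 + 2*sin(c) + 2)^2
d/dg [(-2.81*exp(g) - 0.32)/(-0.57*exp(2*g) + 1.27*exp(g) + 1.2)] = (-(1.14*exp(g) - 1.27)*(2.81*exp(g) + 0.32) + 1.6017*exp(2*g) - 3.5687*exp(g) - 3.372)*exp(g)/(-0.57*exp(2*g) + 1.27*exp(g) + 1.2)^2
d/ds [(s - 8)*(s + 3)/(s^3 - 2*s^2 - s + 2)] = ((s - 8)*(s + 3)*(-3*s^2 + 4*s + 1) + (2*s - 5)*(s^3 - 2*s^2 - s + 2))/(s^3 - 2*s^2 - s + 2)^2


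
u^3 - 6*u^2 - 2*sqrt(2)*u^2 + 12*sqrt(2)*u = u*(u - 6)*(u - 2*sqrt(2))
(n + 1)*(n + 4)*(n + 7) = n^3 + 12*n^2 + 39*n + 28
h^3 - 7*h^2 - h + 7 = (h - 7)*(h - 1)*(h + 1)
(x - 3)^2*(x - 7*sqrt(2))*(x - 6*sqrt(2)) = x^4 - 13*sqrt(2)*x^3 - 6*x^3 + 93*x^2 + 78*sqrt(2)*x^2 - 504*x - 117*sqrt(2)*x + 756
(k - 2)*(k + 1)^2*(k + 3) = k^4 + 3*k^3 - 3*k^2 - 11*k - 6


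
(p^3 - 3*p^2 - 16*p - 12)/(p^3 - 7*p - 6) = (p - 6)/(p - 3)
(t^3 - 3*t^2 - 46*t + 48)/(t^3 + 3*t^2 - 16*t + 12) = (t - 8)/(t - 2)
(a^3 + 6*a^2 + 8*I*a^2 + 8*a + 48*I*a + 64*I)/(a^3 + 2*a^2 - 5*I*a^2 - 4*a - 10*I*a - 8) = (a^2 + a*(4 + 8*I) + 32*I)/(a^2 - 5*I*a - 4)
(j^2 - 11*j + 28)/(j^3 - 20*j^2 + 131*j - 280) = (j - 4)/(j^2 - 13*j + 40)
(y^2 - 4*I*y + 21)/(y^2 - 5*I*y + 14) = (y + 3*I)/(y + 2*I)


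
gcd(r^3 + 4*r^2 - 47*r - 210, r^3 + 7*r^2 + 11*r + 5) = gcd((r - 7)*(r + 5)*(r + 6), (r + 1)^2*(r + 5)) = r + 5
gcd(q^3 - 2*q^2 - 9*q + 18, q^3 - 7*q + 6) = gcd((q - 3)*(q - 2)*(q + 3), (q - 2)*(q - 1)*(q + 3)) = q^2 + q - 6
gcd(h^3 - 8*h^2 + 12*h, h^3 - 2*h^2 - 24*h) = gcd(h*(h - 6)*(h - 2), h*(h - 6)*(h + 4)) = h^2 - 6*h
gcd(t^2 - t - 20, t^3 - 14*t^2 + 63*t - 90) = t - 5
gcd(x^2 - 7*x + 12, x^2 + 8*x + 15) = 1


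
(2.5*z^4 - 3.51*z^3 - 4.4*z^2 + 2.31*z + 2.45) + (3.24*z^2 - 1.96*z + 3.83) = 2.5*z^4 - 3.51*z^3 - 1.16*z^2 + 0.35*z + 6.28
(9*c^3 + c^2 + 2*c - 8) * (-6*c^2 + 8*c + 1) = -54*c^5 + 66*c^4 + 5*c^3 + 65*c^2 - 62*c - 8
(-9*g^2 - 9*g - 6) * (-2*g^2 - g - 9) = 18*g^4 + 27*g^3 + 102*g^2 + 87*g + 54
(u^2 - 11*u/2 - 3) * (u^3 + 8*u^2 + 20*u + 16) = u^5 + 5*u^4/2 - 27*u^3 - 118*u^2 - 148*u - 48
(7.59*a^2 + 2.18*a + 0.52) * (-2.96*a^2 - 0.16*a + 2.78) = -22.4664*a^4 - 7.6672*a^3 + 19.2122*a^2 + 5.9772*a + 1.4456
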